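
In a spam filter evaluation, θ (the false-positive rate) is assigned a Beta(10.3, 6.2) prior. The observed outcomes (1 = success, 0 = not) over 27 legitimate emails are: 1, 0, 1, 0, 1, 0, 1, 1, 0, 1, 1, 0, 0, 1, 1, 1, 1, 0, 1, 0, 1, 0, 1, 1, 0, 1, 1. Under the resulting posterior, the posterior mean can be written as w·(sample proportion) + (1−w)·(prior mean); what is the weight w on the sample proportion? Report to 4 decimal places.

0.6207

The Beta prior is conjugate to a Binomial/Bernoulli likelihood; the update adds successes to α and failures to β.
Posterior mean = (α₀+k)/(α₀+β₀+n) = [n/(α₀+β₀+n)]·(k/n) + [(α₀+β₀)/(α₀+β₀+n)]·α₀/(α₀+β₀), so only n and the prior enter the weight.
The weight on the data is w = n/(α₀+β₀+n) = 27/(10.3+6.2+27) = 27/43.5 = 0.6207.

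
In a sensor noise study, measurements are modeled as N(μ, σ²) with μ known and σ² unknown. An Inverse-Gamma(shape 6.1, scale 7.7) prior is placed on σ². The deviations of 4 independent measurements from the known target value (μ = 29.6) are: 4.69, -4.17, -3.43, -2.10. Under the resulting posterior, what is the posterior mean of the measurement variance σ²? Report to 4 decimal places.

4.9972

With known mean μ and an Inverse-Gamma(α, β) prior on σ², the Normal likelihood is conjugate: posterior is Inv-Gamma(α + n/2, β + Σ(xᵢ−μ)²/2).
Σ(xᵢ−μ)² = (4.69)² + (-4.17)² + (-3.43)² + (-2.10)² = 55.5599.
Posterior: Inv-Gamma(6.1 + 4/2, 7.7 + 55.5599/2) = Inv-Gamma(8.10, 35.47995).
E[σ²|data] = β/(α−1) = 35.47995/7.10 = 4.9972.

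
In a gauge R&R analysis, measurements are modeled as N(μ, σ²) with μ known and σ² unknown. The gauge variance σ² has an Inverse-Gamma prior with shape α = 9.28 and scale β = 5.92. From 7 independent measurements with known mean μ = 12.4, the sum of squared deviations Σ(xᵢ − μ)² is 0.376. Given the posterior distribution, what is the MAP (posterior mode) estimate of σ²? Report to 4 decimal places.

With known mean μ and an Inverse-Gamma(α, β) prior on σ², the Normal likelihood is conjugate: posterior is Inv-Gamma(α + n/2, β + Σ(xᵢ−μ)²/2).
Posterior: Inv-Gamma(9.28 + 7/2, 5.92 + 0.376/2) = Inv-Gamma(12.78, 6.1080).
Mode = β/(α+1) = 6.1080/13.78 = 0.4433.

0.4433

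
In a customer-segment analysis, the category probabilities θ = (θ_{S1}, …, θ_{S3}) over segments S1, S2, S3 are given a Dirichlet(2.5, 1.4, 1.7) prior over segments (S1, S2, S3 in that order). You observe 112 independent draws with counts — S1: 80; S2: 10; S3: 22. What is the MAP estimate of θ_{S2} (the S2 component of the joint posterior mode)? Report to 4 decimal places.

0.0908

The Dirichlet prior is conjugate to the Multinomial likelihood: each posterior αⱼ = prior αⱼ + observed count nⱼ.
Posterior concentration: (82.5, 11.4, 23.7), total = 117.6.
Joint mode component: (α_{S2}−1)/(Σα−K) = 10.4/114.6 = 0.0908.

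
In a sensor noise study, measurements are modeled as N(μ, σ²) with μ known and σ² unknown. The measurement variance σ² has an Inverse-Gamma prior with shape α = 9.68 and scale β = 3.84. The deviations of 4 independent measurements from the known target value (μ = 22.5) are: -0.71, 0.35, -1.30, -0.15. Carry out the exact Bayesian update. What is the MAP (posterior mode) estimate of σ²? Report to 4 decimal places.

With known mean μ and an Inverse-Gamma(α, β) prior on σ², the Normal likelihood is conjugate: posterior is Inv-Gamma(α + n/2, β + Σ(xᵢ−μ)²/2).
Σ(xᵢ−μ)² = (-0.71)² + (0.35)² + (-1.30)² + (-0.15)² = 2.3391.
Posterior: Inv-Gamma(9.68 + 4/2, 3.84 + 2.3391/2) = Inv-Gamma(11.68, 5.00955).
Mode = β/(α+1) = 5.00955/12.68 = 0.3951.

0.3951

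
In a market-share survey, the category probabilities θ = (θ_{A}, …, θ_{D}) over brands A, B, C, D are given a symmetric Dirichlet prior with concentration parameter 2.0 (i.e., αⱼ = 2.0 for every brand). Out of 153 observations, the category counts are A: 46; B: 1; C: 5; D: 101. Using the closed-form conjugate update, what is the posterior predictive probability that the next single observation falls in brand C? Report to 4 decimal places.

0.0435

The Dirichlet prior is conjugate to the Multinomial likelihood: each posterior αⱼ = prior αⱼ + observed count nⱼ.
Posterior concentration: (48.0, 3.0, 7.0, 103.0), total = 161.0.
P(next = C | data) = α_{C}/Σα = 0.0435.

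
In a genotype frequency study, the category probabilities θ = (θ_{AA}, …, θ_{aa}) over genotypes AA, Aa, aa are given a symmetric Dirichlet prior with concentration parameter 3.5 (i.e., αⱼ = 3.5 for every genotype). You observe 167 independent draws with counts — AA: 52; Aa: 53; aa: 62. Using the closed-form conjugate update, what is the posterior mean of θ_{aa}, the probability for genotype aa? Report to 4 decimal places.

0.3690

The Dirichlet prior is conjugate to the Multinomial likelihood: each posterior αⱼ = prior αⱼ + observed count nⱼ.
Posterior concentration: (55.5, 56.5, 65.5), total = 177.5.
E[θ_{aa}|data] = α_{aa}/Σα = 65.5/177.5 = 0.3690.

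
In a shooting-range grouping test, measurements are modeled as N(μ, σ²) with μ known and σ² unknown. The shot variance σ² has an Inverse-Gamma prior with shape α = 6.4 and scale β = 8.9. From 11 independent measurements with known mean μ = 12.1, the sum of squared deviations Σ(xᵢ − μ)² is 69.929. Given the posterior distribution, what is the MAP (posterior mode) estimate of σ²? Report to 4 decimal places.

3.4003

With known mean μ and an Inverse-Gamma(α, β) prior on σ², the Normal likelihood is conjugate: posterior is Inv-Gamma(α + n/2, β + Σ(xᵢ−μ)²/2).
Posterior: Inv-Gamma(6.4 + 11/2, 8.9 + 69.929/2) = Inv-Gamma(11.90, 43.8645).
Mode = β/(α+1) = 43.8645/12.90 = 3.4003.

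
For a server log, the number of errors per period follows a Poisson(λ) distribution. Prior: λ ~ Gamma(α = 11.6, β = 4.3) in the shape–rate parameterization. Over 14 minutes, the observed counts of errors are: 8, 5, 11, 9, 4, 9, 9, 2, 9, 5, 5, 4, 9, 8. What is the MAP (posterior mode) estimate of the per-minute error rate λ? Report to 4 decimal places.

5.8798

With a Gamma(shape α, rate β) prior, the Poisson likelihood is conjugate: the posterior is Gamma(α + ΣXᵢ, β + n).
Sum of counts S = 97 over n = 14 minutes.
Posterior: Gamma(α+S, β+n) = Gamma(11.6+97, 4.3+14) = Gamma(108.6, 18.3).
Mode of Gamma(α,β) for α≥1 is (α−1)/β = 107.6/18.3 = 5.8798.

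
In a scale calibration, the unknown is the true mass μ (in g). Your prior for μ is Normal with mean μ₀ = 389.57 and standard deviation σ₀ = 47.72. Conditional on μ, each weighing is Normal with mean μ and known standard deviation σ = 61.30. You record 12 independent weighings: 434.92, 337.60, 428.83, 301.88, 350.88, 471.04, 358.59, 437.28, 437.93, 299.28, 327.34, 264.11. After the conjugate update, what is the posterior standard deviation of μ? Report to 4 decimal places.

For Normal data with known variance σ², a Normal(μ₀, σ₀²) prior on μ is conjugate. Posterior precision = 1/σ₀² + n/σ²; posterior mean is the precision-weighted average of μ₀ and x̄.
σ₀² = 47.72² = 2277.1984, σ² = 61.30² = 3757.69; σ² + n·σ₀² = 3757.69 + 12·2277.1984 = 31084.0708.
Posterior precision = 1/σ₀² + n/σ² = 1/2277.1984 + 12/3757.69 = (σ² + n·σ₀²)/(σ₀²σ²) = 31084.0708/(2277.1984·3757.69); posterior variance σₙ² = σ₀²σ²/(σ² + n·σ₀²) = 2277.1984·3757.69/31084.0708 = 275.285876.
Posterior SD = √σₙ² = √(2277.1984·3757.69/31084.0708) = 16.5917.

16.5917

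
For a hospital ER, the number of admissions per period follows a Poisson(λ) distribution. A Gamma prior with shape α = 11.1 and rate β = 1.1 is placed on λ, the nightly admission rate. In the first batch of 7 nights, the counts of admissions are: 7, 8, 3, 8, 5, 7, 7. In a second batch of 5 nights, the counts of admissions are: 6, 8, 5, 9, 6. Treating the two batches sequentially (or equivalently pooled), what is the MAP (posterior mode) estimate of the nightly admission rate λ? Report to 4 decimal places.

6.8015

With a Gamma(shape α, rate β) prior, the Poisson likelihood is conjugate: the posterior is Gamma(α + ΣXᵢ, β + n).
Batch 1: sum of counts S = 45 over n = 7 nights.
After batch 1: Gamma(α+S, β+n) = Gamma(11.1+45, 1.1+7) = Gamma(56.1, 8.1).
Batch 2: sum of counts S = 34 over n = 5 nights.
After batch 2: Gamma(α+S, β+n) = Gamma(56.1+34, 8.1+5) = Gamma(90.1, 13.1).
Mode of Gamma(α,β) for α≥1 is (α−1)/β = 89.1/13.1 = 6.8015.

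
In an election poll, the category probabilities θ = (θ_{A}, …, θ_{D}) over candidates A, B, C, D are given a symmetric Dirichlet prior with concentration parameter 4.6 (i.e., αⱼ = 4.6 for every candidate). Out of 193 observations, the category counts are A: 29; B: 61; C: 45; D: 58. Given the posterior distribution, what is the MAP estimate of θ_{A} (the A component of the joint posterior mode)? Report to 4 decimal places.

0.1572

The Dirichlet prior is conjugate to the Multinomial likelihood: each posterior αⱼ = prior αⱼ + observed count nⱼ.
Posterior concentration: (33.6, 65.6, 49.6, 62.6), total = 211.4.
Joint mode component: (α_{A}−1)/(Σα−K) = 32.6/207.4 = 0.1572.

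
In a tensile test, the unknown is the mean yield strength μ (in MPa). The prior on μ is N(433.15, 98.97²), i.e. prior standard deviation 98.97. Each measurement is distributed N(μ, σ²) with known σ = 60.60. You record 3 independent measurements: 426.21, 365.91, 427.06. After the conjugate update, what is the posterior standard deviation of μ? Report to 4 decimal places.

For Normal data with known variance σ², a Normal(μ₀, σ₀²) prior on μ is conjugate. Posterior precision = 1/σ₀² + n/σ²; posterior mean is the precision-weighted average of μ₀ and x̄.
σ₀² = 98.97² = 9795.0609, σ² = 60.60² = 3672.36; σ² + n·σ₀² = 3672.36 + 3·9795.0609 = 33057.5427.
Posterior precision = 1/σ₀² + n/σ² = 1/9795.0609 + 3/3672.36 = (σ² + n·σ₀²)/(σ₀²σ²) = 33057.5427/(9795.0609·3672.36); posterior variance σₙ² = σ₀²σ²/(σ² + n·σ₀²) = 9795.0609·3672.36/33057.5427 = 1088.132599.
Posterior SD = √σₙ² = √(9795.0609·3672.36/33057.5427) = 32.9869.

32.9869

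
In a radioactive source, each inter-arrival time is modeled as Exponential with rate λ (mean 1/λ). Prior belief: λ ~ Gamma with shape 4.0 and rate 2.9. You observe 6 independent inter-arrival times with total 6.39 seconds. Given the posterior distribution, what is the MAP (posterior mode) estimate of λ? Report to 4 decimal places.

With a Gamma(shape α, rate β) prior on the exponential rate λ, the posterior after n observations with total T = Σxᵢ is Gamma(α+n, β+T).
Posterior: Gamma(4.0+6, 2.9+6.39) = Gamma(10.0, 9.29).
Mode = (α−1)/β = 0.9688.

0.9688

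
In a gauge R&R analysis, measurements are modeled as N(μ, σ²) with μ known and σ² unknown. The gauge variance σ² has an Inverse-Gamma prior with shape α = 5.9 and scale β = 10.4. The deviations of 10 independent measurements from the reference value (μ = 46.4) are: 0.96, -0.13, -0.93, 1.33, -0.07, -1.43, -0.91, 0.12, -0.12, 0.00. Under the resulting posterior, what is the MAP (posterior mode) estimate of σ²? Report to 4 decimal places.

1.1462

With known mean μ and an Inverse-Gamma(α, β) prior on σ², the Normal likelihood is conjugate: posterior is Inv-Gamma(α + n/2, β + Σ(xᵢ−μ)²/2).
Σ(xᵢ−μ)² = (0.96)² + (-0.13)² + (-0.93)² + (1.33)² + (-0.07)² + (-1.43)² + (-0.91)² + (0.12)² + (-0.12)² + (0.00)² = 6.4790.
Posterior: Inv-Gamma(5.9 + 10/2, 10.4 + 6.4790/2) = Inv-Gamma(10.90, 13.63950).
Mode = β/(α+1) = 13.63950/11.90 = 1.1462.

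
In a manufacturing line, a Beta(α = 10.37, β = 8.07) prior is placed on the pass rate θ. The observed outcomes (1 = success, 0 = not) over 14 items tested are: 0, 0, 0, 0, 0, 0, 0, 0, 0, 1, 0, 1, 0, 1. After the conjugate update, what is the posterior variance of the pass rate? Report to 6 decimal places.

0.007245

The Beta prior is conjugate to a Binomial/Bernoulli likelihood; the update adds successes to α and failures to β.
Posterior: Beta(α+k, β+n−k) = Beta(10.37+3, 8.07+11) = Beta(13.37, 19.07).
Var = αβ/((α+β)²(α+β+1)) = 13.37·19.07/(32.44²·33.44) = 0.007245.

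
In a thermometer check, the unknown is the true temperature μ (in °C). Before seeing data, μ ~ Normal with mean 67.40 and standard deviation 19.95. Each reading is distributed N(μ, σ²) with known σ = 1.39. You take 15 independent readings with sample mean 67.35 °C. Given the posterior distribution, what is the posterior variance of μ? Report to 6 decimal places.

For Normal data with known variance σ², a Normal(μ₀, σ₀²) prior on μ is conjugate. Posterior precision = 1/σ₀² + n/σ²; posterior mean is the precision-weighted average of μ₀ and x̄.
σ₀² = 19.95² = 398.0025, σ² = 1.39² = 1.9321; σ² + n·σ₀² = 1.9321 + 15·398.0025 = 5971.9696.
Posterior precision = 1/σ₀² + n/σ² = 1/398.0025 + 15/1.9321 = (σ² + n·σ₀²)/(σ₀²σ²) = 5971.9696/(398.0025·1.9321); posterior variance σₙ² = σ₀²σ²/(σ² + n·σ₀²) = 398.0025·1.9321/5971.9696 = 0.128765.

0.128765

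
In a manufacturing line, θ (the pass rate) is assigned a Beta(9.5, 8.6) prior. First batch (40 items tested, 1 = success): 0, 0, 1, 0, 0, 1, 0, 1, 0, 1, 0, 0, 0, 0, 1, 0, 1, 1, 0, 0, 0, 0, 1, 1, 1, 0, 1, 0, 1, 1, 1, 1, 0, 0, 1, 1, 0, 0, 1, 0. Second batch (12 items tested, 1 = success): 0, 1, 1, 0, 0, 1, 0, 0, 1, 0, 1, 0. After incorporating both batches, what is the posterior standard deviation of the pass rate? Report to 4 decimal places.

The Beta prior is conjugate to a Binomial/Bernoulli likelihood; the update adds successes to α and failures to β.
After batch 1: Beta(9.5+18, 8.6+22) = Beta(27.5, 30.6).
After batch 2: Beta(27.5+5, 30.6+7) = Beta(32.5, 37.6).
Var = αβ/((α+β)²(α+β+1)) = 32.5·37.6/(70.1²·71.1) = 0.00349756; SD = √0.00349756 = 0.0591.

0.0591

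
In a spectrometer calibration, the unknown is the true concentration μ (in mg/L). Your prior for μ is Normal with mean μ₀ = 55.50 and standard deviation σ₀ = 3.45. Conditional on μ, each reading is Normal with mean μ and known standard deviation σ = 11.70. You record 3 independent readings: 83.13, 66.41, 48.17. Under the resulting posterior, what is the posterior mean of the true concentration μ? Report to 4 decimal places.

57.6523

For Normal data with known variance σ², a Normal(μ₀, σ₀²) prior on μ is conjugate. Posterior precision = 1/σ₀² + n/σ²; posterior mean is the precision-weighted average of μ₀ and x̄.
Σxᵢ = 83.13 + 66.41 + 48.17 = 197.71, so n·x̄ = 197.71.
σ₀² = 3.45² = 11.9025, σ² = 11.70² = 136.89; σ² + n·σ₀² = 136.89 + 3·11.9025 = 172.5975.
Posterior mean = (μ₀/σ₀² + n·x̄/σ²)/(1/σ₀² + n/σ²) = (σ²·μ₀ + σ₀²·n·x̄)/(σ² + n·σ₀²) = (136.89·55.50 + 11.9025·197.71)/172.5975 = 9950.638275/172.5975 = 57.6523.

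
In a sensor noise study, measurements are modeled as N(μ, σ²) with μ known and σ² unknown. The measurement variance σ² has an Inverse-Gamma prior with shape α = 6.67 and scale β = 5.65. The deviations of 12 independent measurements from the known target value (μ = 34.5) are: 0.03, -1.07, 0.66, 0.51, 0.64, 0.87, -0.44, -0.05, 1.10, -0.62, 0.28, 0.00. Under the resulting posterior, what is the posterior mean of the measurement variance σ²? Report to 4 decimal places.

With known mean μ and an Inverse-Gamma(α, β) prior on σ², the Normal likelihood is conjugate: posterior is Inv-Gamma(α + n/2, β + Σ(xᵢ−μ)²/2).
Σ(xᵢ−μ)² = (0.03)² + (-1.07)² + (0.66)² + (0.51)² + (0.64)² + (0.87)² + (-0.44)² + (-0.05)² + (1.10)² + (-0.62)² + (0.28)² + (0.00)² = 4.8769.
Posterior: Inv-Gamma(6.67 + 12/2, 5.65 + 4.8769/2) = Inv-Gamma(12.67, 8.08845).
E[σ²|data] = β/(α−1) = 8.08845/11.67 = 0.6931.

0.6931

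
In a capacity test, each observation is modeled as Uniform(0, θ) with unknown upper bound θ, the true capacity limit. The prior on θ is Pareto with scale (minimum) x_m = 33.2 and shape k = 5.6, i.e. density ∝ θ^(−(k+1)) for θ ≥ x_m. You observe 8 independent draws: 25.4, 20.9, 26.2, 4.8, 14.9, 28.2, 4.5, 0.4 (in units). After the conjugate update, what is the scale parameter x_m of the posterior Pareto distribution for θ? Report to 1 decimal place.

A Pareto(scale x_m, shape k) prior on the upper bound θ of Uniform(0, θ) is conjugate: posterior is Pareto(max(x_m, max xᵢ), k + n).
Sample maximum = 28.2; prior scale x_m = 33.2 → posterior scale = max = 33.2.
Posterior shape = 5.6 + 8 = 13.6.
Posterior scale x_m = 33.2.

33.2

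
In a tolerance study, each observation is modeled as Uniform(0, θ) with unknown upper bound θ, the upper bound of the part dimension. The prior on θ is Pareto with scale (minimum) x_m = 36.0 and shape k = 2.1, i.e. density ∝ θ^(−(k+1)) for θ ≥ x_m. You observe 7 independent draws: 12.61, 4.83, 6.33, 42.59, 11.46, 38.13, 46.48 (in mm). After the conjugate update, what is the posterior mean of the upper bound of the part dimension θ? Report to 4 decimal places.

A Pareto(scale x_m, shape k) prior on the upper bound θ of Uniform(0, θ) is conjugate: posterior is Pareto(max(x_m, max xᵢ), k + n).
Sample maximum = 46.48; prior scale x_m = 36.0 → posterior scale = max = 46.48.
Posterior shape = 2.1 + 7 = 9.1.
E[θ|data] = k·x_m/(k−1) = 9.1·46.48/8.1 = 52.2183.

52.2183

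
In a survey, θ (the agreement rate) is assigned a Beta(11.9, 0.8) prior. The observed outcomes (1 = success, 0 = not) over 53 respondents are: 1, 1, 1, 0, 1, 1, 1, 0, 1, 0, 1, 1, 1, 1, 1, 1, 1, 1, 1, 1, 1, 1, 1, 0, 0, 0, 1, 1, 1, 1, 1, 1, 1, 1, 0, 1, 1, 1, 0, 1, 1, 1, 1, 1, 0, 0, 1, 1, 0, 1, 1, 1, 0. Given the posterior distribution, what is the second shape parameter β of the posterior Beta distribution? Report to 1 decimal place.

The Beta prior is conjugate to a Binomial/Bernoulli likelihood; the update adds successes to α and failures to β.
Posterior: Beta(α+k, β+n−k) = Beta(11.9+41, 0.8+12) = Beta(52.9, 12.8).
Posterior β = 12.8.

12.8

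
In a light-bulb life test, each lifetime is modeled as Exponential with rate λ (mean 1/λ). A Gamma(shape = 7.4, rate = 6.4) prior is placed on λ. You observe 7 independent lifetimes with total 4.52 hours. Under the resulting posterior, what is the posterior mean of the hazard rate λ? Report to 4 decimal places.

With a Gamma(shape α, rate β) prior on the exponential rate λ, the posterior after n observations with total T = Σxᵢ is Gamma(α+n, β+T).
Posterior: Gamma(7.4+7, 6.4+4.52) = Gamma(14.4, 10.92).
Posterior mean of λ = α/β = 14.4/10.92 = 1.3187.

1.3187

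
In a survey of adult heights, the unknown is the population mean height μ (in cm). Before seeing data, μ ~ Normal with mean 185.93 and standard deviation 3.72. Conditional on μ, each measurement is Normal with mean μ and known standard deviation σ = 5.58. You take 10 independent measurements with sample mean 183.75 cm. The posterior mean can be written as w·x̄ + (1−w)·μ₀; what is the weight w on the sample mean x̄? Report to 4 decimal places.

For Normal data with known variance σ², a Normal(μ₀, σ₀²) prior on μ is conjugate. Posterior precision = 1/σ₀² + n/σ²; posterior mean is the precision-weighted average of μ₀ and x̄.
σ₀² = 3.72² = 13.8384, σ² = 5.58² = 31.1364. Prior precision 1/σ₀² = 1/13.8384; data precision n/σ² = 10/31.1364.
w = (n/σ²)/(1/σ₀² + n/σ²) = n·σ₀²/(σ² + n·σ₀²) = 10·13.8384/(31.1364 + 10·13.8384) = 138.384/169.5204 = 0.8163.

0.8163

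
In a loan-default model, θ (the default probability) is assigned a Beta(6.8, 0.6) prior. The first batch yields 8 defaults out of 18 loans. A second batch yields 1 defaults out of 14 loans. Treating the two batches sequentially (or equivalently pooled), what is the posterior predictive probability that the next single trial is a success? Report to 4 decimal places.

0.4010

The Beta prior is conjugate to a Binomial/Bernoulli likelihood; the update adds successes to α and failures to β.
After batch 1: Beta(6.8+8, 0.6+10) = Beta(14.8, 10.6).
After batch 2: Beta(14.8+1, 10.6+13) = Beta(15.8, 23.6).
For a single future Bernoulli trial, P(success | data) = α/(α+β) = 0.4010.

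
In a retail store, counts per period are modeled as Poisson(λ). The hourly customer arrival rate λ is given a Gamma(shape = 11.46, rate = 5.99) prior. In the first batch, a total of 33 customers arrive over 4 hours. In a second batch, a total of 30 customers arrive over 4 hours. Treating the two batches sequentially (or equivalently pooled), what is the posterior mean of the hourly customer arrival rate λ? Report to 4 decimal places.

With a Gamma(shape α, rate β) prior, the Poisson likelihood is conjugate: the posterior is Gamma(α + ΣXᵢ, β + n).
After batch 1: Gamma(α+S, β+n) = Gamma(11.46+33, 5.99+4) = Gamma(44.46, 9.99).
After batch 2: Gamma(α+S, β+n) = Gamma(44.46+30, 9.99+4) = Gamma(74.46, 13.99).
Posterior mean = α/β = 74.46/13.99 = 5.3224.

5.3224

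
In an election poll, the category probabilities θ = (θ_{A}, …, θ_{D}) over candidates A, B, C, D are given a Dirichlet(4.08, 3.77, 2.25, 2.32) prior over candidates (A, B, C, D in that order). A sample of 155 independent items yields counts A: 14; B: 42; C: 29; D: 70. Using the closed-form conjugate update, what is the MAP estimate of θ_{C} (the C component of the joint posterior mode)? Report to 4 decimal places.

The Dirichlet prior is conjugate to the Multinomial likelihood: each posterior αⱼ = prior αⱼ + observed count nⱼ.
Posterior concentration: (18.08, 45.77, 31.25, 72.32), total = 167.42.
Joint mode component: (α_{C}−1)/(Σα−K) = 30.25/163.42 = 0.1851.

0.1851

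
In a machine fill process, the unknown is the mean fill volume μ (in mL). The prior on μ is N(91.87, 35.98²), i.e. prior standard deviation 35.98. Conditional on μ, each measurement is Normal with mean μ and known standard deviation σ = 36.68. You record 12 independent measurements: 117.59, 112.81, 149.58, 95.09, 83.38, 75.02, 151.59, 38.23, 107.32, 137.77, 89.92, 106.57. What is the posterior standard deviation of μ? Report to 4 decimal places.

For Normal data with known variance σ², a Normal(μ₀, σ₀²) prior on μ is conjugate. Posterior precision = 1/σ₀² + n/σ²; posterior mean is the precision-weighted average of μ₀ and x̄.
σ₀² = 35.98² = 1294.5604, σ² = 36.68² = 1345.4224; σ² + n·σ₀² = 1345.4224 + 12·1294.5604 = 16880.1472.
Posterior precision = 1/σ₀² + n/σ² = 1/1294.5604 + 12/1345.4224 = (σ² + n·σ₀²)/(σ₀²σ²) = 16880.1472/(1294.5604·1345.4224); posterior variance σₙ² = σ₀²σ²/(σ² + n·σ₀²) = 1294.5604·1345.4224/16880.1472 = 103.182190.
Posterior SD = √σₙ² = √(1294.5604·1345.4224/16880.1472) = 10.1579.

10.1579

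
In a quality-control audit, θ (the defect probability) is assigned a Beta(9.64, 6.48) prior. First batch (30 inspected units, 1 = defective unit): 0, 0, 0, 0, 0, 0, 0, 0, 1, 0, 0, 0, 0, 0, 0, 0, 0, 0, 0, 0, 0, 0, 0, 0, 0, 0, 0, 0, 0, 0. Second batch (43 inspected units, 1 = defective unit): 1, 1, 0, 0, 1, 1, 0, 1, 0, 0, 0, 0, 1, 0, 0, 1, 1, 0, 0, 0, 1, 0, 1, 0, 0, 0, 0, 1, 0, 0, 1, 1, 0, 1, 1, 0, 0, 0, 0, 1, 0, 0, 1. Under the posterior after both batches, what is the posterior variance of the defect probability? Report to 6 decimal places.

0.002374

The Beta prior is conjugate to a Binomial/Bernoulli likelihood; the update adds successes to α and failures to β.
After batch 1: Beta(9.64+1, 6.48+29) = Beta(10.64, 35.48).
After batch 2: Beta(10.64+17, 35.48+26) = Beta(27.64, 61.48).
Var = αβ/((α+β)²(α+β+1)) = 27.64·61.48/(89.12²·90.12) = 0.002374.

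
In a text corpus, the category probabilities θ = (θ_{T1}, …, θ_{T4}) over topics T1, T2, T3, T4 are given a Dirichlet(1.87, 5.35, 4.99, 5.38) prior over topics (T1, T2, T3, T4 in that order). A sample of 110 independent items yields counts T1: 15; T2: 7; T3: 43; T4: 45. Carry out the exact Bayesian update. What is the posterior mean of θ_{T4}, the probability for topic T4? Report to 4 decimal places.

The Dirichlet prior is conjugate to the Multinomial likelihood: each posterior αⱼ = prior αⱼ + observed count nⱼ.
Posterior concentration: (16.87, 12.35, 47.99, 50.38), total = 127.59.
E[θ_{T4}|data] = α_{T4}/Σα = 50.38/127.59 = 0.3949.

0.3949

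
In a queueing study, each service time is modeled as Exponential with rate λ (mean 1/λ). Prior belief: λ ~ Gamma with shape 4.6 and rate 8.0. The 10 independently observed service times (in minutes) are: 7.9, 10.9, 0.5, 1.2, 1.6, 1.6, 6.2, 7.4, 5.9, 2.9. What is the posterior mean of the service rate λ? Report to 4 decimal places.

With a Gamma(shape α, rate β) prior on the exponential rate λ, the posterior after n observations with total T = Σxᵢ is Gamma(α+n, β+T).
Sum of observations T = 46.1 minutes; n = 10.
Posterior: Gamma(4.6+10, 8.0+46.1) = Gamma(14.6, 54.1).
Posterior mean of λ = α/β = 14.6/54.1 = 0.2699.

0.2699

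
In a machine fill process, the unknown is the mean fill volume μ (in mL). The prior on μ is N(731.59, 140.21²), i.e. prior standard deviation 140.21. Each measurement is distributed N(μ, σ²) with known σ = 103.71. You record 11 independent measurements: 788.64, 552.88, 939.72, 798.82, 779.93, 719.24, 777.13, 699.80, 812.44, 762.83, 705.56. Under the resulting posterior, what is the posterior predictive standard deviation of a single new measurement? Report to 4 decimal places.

For Normal data with known variance σ², a Normal(μ₀, σ₀²) prior on μ is conjugate. Posterior precision = 1/σ₀² + n/σ²; posterior mean is the precision-weighted average of μ₀ and x̄.
σ₀² = 140.21² = 19658.8441, σ² = 103.71² = 10755.7641; σ² + n·σ₀² = 10755.7641 + 11·19658.8441 = 227003.0492.
Posterior precision = 1/σ₀² + n/σ² = 1/19658.8441 + 11/10755.7641 = (σ² + n·σ₀²)/(σ₀²σ²) = 227003.0492/(19658.8441·10755.7641); posterior variance σₙ² = σ₀²σ²/(σ² + n·σ₀²) = 19658.8441·10755.7641/227003.0492 = 931.467178.
Predictive variance for one new observation = σₙ² + σ² = 19658.8441·10755.7641/227003.0492 + 10755.7641 = σ²·(σ₀² + 227003.0492)/227003.0492 = 10755.7641·246661.8933/227003.0492 = 11687.231278; SD = √(10755.7641·246661.8933/227003.0492) = 108.1075.

108.1075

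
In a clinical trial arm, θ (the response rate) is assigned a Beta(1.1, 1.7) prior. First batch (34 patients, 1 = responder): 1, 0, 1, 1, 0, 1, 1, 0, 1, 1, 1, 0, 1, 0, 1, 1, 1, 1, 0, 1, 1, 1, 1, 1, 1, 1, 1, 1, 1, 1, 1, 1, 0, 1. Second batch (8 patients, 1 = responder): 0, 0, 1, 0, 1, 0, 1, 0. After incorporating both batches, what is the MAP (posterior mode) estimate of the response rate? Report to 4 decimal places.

0.7033

The Beta prior is conjugate to a Binomial/Bernoulli likelihood; the update adds successes to α and failures to β.
After batch 1: Beta(1.1+27, 1.7+7) = Beta(28.1, 8.7).
After batch 2: Beta(28.1+3, 8.7+5) = Beta(31.1, 13.7).
Mode of Beta(a,b) for a,b>1 is (a−1)/(a+b−2) = 30.1/42.8 = 0.7033.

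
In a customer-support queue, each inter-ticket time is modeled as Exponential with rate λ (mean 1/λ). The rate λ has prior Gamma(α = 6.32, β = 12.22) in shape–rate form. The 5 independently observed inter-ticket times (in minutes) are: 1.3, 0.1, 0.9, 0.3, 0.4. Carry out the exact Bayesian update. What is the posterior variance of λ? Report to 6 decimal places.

With a Gamma(shape α, rate β) prior on the exponential rate λ, the posterior after n observations with total T = Σxᵢ is Gamma(α+n, β+T).
Sum of observations T = 3.0 minutes; n = 5.
Posterior: Gamma(6.32+5, 12.22+3.0) = Gamma(11.32, 15.22).
Var = α/β² = 0.048867.

0.048867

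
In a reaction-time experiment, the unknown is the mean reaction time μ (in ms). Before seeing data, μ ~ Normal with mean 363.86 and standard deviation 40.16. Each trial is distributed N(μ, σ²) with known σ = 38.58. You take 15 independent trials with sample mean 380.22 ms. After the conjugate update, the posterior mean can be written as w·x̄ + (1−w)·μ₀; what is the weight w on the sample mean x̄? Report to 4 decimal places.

0.9420

For Normal data with known variance σ², a Normal(μ₀, σ₀²) prior on μ is conjugate. Posterior precision = 1/σ₀² + n/σ²; posterior mean is the precision-weighted average of μ₀ and x̄.
σ₀² = 40.16² = 1612.8256, σ² = 38.58² = 1488.4164. Prior precision 1/σ₀² = 1/1612.8256; data precision n/σ² = 15/1488.4164.
w = (n/σ²)/(1/σ₀² + n/σ²) = n·σ₀²/(σ² + n·σ₀²) = 15·1612.8256/(1488.4164 + 15·1612.8256) = 24192.384/25680.8004 = 0.9420.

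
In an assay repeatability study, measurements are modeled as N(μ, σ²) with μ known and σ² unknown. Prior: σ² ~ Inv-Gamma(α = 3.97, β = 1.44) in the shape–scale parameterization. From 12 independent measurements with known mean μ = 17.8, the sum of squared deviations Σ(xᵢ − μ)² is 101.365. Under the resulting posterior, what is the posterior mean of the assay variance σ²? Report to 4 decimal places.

5.8108

With known mean μ and an Inverse-Gamma(α, β) prior on σ², the Normal likelihood is conjugate: posterior is Inv-Gamma(α + n/2, β + Σ(xᵢ−μ)²/2).
Posterior: Inv-Gamma(3.97 + 12/2, 1.44 + 101.365/2) = Inv-Gamma(9.97, 52.1225).
E[σ²|data] = β/(α−1) = 52.1225/8.97 = 5.8108.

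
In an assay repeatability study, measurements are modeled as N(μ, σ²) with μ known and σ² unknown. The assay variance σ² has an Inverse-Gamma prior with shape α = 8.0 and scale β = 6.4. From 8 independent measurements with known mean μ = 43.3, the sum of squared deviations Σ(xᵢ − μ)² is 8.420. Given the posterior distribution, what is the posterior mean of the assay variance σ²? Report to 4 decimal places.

0.9645

With known mean μ and an Inverse-Gamma(α, β) prior on σ², the Normal likelihood is conjugate: posterior is Inv-Gamma(α + n/2, β + Σ(xᵢ−μ)²/2).
Posterior: Inv-Gamma(8.0 + 8/2, 6.4 + 8.420/2) = Inv-Gamma(12.00, 10.6100).
E[σ²|data] = β/(α−1) = 10.6100/11.00 = 0.9645.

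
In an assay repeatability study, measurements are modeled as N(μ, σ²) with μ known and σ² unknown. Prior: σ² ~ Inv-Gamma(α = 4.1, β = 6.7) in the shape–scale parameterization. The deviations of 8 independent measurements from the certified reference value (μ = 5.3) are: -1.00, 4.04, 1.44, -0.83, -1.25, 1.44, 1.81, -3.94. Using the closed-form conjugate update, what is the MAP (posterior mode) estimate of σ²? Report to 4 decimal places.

With known mean μ and an Inverse-Gamma(α, β) prior on σ², the Normal likelihood is conjugate: posterior is Inv-Gamma(α + n/2, β + Σ(xᵢ−μ)²/2).
Σ(xᵢ−μ)² = (-1.00)² + (4.04)² + (1.44)² + (-0.83)² + (-1.25)² + (1.44)² + (1.81)² + (-3.94)² = 42.5199.
Posterior: Inv-Gamma(4.1 + 8/2, 6.7 + 42.5199/2) = Inv-Gamma(8.10, 27.95995).
Mode = β/(α+1) = 27.95995/9.10 = 3.0725.

3.0725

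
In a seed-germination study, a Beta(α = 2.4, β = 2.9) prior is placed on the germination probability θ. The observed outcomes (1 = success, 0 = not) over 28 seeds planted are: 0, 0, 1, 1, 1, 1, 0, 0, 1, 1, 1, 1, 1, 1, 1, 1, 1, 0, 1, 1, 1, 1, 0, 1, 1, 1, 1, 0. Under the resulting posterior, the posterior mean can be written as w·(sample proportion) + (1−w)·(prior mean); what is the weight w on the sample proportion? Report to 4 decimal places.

0.8408

The Beta prior is conjugate to a Binomial/Bernoulli likelihood; the update adds successes to α and failures to β.
Posterior mean = (α₀+k)/(α₀+β₀+n) = [n/(α₀+β₀+n)]·(k/n) + [(α₀+β₀)/(α₀+β₀+n)]·α₀/(α₀+β₀), so only n and the prior enter the weight.
The weight on the data is w = n/(α₀+β₀+n) = 28/(2.4+2.9+28) = 28/33.3 = 0.8408.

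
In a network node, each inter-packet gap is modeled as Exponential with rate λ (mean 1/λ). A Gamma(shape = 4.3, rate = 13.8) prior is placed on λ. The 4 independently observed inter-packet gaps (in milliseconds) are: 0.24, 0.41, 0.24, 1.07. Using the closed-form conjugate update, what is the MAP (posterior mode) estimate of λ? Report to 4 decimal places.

With a Gamma(shape α, rate β) prior on the exponential rate λ, the posterior after n observations with total T = Σxᵢ is Gamma(α+n, β+T).
Sum of observations T = 1.96 milliseconds; n = 4.
Posterior: Gamma(4.3+4, 13.8+1.96) = Gamma(8.3, 15.76).
Mode = (α−1)/β = 0.4632.

0.4632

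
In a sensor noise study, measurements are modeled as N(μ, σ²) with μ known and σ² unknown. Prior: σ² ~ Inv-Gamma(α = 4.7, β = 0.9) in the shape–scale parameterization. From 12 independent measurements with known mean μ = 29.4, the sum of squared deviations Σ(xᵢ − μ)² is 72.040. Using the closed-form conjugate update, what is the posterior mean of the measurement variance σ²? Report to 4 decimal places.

With known mean μ and an Inverse-Gamma(α, β) prior on σ², the Normal likelihood is conjugate: posterior is Inv-Gamma(α + n/2, β + Σ(xᵢ−μ)²/2).
Posterior: Inv-Gamma(4.7 + 12/2, 0.9 + 72.040/2) = Inv-Gamma(10.70, 36.9200).
E[σ²|data] = β/(α−1) = 36.9200/9.70 = 3.8062.

3.8062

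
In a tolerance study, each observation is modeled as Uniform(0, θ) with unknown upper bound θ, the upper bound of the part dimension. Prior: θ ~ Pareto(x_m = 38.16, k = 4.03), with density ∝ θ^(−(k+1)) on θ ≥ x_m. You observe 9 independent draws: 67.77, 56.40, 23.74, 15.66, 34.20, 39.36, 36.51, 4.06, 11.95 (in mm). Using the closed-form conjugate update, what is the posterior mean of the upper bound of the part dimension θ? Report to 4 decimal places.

A Pareto(scale x_m, shape k) prior on the upper bound θ of Uniform(0, θ) is conjugate: posterior is Pareto(max(x_m, max xᵢ), k + n).
Sample maximum = 67.77; prior scale x_m = 38.16 → posterior scale = max = 67.77.
Posterior shape = 4.03 + 9 = 13.03.
E[θ|data] = k·x_m/(k−1) = 13.03·67.77/12.03 = 73.4034.

73.4034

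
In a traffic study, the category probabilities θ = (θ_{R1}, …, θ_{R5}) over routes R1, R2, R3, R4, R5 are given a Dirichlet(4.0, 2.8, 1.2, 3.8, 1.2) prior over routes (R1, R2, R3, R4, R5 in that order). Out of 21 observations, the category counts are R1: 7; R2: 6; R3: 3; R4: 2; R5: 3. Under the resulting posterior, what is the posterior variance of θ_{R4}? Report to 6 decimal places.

The Dirichlet prior is conjugate to the Multinomial likelihood: each posterior αⱼ = prior αⱼ + observed count nⱼ.
Posterior concentration: (11.0, 8.8, 4.2, 5.8, 4.2), total = 34.0.
Var[θ_j] = α_j(Σα−α_j)/((Σα)²(Σα+1)) = 5.8·28.2/(34.0²·35.0) = 0.004043.

0.004043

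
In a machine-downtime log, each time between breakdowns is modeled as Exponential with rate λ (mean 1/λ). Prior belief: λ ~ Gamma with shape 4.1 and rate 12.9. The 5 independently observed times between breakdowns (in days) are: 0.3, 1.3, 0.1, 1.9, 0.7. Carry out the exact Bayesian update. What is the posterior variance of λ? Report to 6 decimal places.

With a Gamma(shape α, rate β) prior on the exponential rate λ, the posterior after n observations with total T = Σxᵢ is Gamma(α+n, β+T).
Sum of observations T = 4.3 days; n = 5.
Posterior: Gamma(4.1+5, 12.9+4.3) = Gamma(9.1, 17.2).
Var = α/β² = 0.030760.

0.030760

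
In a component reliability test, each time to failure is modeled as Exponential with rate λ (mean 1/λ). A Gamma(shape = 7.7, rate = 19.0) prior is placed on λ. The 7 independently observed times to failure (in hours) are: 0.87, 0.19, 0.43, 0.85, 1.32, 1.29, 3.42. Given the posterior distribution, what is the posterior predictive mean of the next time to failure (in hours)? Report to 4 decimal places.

1.9978

With a Gamma(shape α, rate β) prior on the exponential rate λ, the posterior after n observations with total T = Σxᵢ is Gamma(α+n, β+T).
Sum of observations T = 8.37 hours; n = 7.
Posterior: Gamma(7.7+7, 19.0+8.37) = Gamma(14.7, 27.37).
The predictive distribution for the next observation is Lomax; its mean is β/(α−1) = 27.37/13.7 = 1.9978.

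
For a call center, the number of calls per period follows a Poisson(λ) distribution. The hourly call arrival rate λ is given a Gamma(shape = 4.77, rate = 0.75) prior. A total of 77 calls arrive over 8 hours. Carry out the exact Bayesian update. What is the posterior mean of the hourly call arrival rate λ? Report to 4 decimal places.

With a Gamma(shape α, rate β) prior, the Poisson likelihood is conjugate: the posterior is Gamma(α + ΣXᵢ, β + n).
Posterior: Gamma(α+S, β+n) = Gamma(4.77+77, 0.75+8) = Gamma(81.77, 8.75).
Posterior mean = α/β = 81.77/8.75 = 9.3451.

9.3451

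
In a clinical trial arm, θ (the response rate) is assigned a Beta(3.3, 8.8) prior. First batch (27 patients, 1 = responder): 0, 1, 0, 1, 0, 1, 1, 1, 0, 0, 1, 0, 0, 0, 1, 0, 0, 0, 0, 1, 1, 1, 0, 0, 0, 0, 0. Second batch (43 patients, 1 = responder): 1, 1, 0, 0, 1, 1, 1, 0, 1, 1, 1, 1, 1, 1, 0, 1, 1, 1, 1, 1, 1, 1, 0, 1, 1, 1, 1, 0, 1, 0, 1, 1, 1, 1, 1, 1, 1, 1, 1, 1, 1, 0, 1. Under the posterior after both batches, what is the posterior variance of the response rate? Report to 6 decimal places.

0.002915

The Beta prior is conjugate to a Binomial/Bernoulli likelihood; the update adds successes to α and failures to β.
After batch 1: Beta(3.3+10, 8.8+17) = Beta(13.3, 25.8).
After batch 2: Beta(13.3+35, 25.8+8) = Beta(48.3, 33.8).
Var = αβ/((α+β)²(α+β+1)) = 48.3·33.8/(82.1²·83.1) = 0.002915.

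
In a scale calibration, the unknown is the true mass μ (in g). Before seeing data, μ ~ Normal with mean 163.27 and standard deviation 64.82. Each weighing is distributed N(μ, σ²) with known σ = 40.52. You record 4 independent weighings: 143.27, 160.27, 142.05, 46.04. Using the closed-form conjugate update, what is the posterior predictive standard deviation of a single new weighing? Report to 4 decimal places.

For Normal data with known variance σ², a Normal(μ₀, σ₀²) prior on μ is conjugate. Posterior precision = 1/σ₀² + n/σ²; posterior mean is the precision-weighted average of μ₀ and x̄.
σ₀² = 64.82² = 4201.6324, σ² = 40.52² = 1641.8704; σ² + n·σ₀² = 1641.8704 + 4·4201.6324 = 18448.4.
Posterior precision = 1/σ₀² + n/σ² = 1/4201.6324 + 4/1641.8704 = (σ² + n·σ₀²)/(σ₀²σ²) = 18448.4/(4201.6324·1641.8704); posterior variance σₙ² = σ₀²σ²/(σ² + n·σ₀²) = 4201.6324·1641.8704/18448.4 = 373.936811.
Predictive variance for one new observation = σₙ² + σ² = 4201.6324·1641.8704/18448.4 + 1641.8704 = σ²·(σ₀² + 18448.4)/18448.4 = 1641.8704·22650.0324/18448.4 = 2015.807211; SD = √(1641.8704·22650.0324/18448.4) = 44.8977.

44.8977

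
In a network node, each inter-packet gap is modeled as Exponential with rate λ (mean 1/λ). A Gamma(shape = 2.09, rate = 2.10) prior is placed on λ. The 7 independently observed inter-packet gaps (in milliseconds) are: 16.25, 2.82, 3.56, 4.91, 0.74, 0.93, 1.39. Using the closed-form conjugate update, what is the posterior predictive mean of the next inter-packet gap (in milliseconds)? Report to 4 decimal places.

4.0420

With a Gamma(shape α, rate β) prior on the exponential rate λ, the posterior after n observations with total T = Σxᵢ is Gamma(α+n, β+T).
Sum of observations T = 30.60 milliseconds; n = 7.
Posterior: Gamma(2.09+7, 2.10+30.60) = Gamma(9.09, 32.70).
The predictive distribution for the next observation is Lomax; its mean is β/(α−1) = 32.70/8.09 = 4.0420.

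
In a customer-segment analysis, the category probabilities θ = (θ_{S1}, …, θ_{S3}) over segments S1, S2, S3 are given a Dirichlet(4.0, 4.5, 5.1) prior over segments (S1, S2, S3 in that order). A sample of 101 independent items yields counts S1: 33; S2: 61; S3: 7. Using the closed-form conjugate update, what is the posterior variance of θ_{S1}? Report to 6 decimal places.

0.001891

The Dirichlet prior is conjugate to the Multinomial likelihood: each posterior αⱼ = prior αⱼ + observed count nⱼ.
Posterior concentration: (37.0, 65.5, 12.1), total = 114.6.
Var[θ_j] = α_j(Σα−α_j)/((Σα)²(Σα+1)) = 37.0·77.6/(114.6²·115.6) = 0.001891.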